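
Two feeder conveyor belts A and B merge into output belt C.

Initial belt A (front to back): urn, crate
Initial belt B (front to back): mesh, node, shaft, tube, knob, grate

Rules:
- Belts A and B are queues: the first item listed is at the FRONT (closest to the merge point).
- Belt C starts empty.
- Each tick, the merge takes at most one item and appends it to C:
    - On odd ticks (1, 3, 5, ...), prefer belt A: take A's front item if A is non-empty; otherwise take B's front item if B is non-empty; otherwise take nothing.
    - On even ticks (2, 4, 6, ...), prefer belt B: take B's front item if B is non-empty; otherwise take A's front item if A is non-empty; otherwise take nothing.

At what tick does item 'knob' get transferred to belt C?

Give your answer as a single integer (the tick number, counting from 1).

Tick 1: prefer A, take urn from A; A=[crate] B=[mesh,node,shaft,tube,knob,grate] C=[urn]
Tick 2: prefer B, take mesh from B; A=[crate] B=[node,shaft,tube,knob,grate] C=[urn,mesh]
Tick 3: prefer A, take crate from A; A=[-] B=[node,shaft,tube,knob,grate] C=[urn,mesh,crate]
Tick 4: prefer B, take node from B; A=[-] B=[shaft,tube,knob,grate] C=[urn,mesh,crate,node]
Tick 5: prefer A, take shaft from B; A=[-] B=[tube,knob,grate] C=[urn,mesh,crate,node,shaft]
Tick 6: prefer B, take tube from B; A=[-] B=[knob,grate] C=[urn,mesh,crate,node,shaft,tube]
Tick 7: prefer A, take knob from B; A=[-] B=[grate] C=[urn,mesh,crate,node,shaft,tube,knob]

Answer: 7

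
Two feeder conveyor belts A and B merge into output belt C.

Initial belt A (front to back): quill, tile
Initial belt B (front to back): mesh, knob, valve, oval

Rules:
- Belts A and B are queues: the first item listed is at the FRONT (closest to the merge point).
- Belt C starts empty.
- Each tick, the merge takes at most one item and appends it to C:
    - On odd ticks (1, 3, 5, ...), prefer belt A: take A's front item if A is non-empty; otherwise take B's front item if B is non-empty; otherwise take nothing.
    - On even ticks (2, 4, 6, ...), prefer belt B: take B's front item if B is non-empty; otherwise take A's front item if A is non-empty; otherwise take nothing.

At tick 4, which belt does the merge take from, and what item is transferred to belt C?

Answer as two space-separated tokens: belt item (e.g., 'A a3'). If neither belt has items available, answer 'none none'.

Answer: B knob

Derivation:
Tick 1: prefer A, take quill from A; A=[tile] B=[mesh,knob,valve,oval] C=[quill]
Tick 2: prefer B, take mesh from B; A=[tile] B=[knob,valve,oval] C=[quill,mesh]
Tick 3: prefer A, take tile from A; A=[-] B=[knob,valve,oval] C=[quill,mesh,tile]
Tick 4: prefer B, take knob from B; A=[-] B=[valve,oval] C=[quill,mesh,tile,knob]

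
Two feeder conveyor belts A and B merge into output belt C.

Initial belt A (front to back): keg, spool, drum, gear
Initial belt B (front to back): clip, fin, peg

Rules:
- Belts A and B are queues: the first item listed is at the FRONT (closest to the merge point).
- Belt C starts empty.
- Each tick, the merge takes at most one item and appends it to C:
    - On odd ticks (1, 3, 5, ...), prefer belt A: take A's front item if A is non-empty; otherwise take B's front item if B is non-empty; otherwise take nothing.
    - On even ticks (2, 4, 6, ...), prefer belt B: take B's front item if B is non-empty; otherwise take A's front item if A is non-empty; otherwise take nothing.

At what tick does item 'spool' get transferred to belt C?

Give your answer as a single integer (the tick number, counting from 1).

Tick 1: prefer A, take keg from A; A=[spool,drum,gear] B=[clip,fin,peg] C=[keg]
Tick 2: prefer B, take clip from B; A=[spool,drum,gear] B=[fin,peg] C=[keg,clip]
Tick 3: prefer A, take spool from A; A=[drum,gear] B=[fin,peg] C=[keg,clip,spool]

Answer: 3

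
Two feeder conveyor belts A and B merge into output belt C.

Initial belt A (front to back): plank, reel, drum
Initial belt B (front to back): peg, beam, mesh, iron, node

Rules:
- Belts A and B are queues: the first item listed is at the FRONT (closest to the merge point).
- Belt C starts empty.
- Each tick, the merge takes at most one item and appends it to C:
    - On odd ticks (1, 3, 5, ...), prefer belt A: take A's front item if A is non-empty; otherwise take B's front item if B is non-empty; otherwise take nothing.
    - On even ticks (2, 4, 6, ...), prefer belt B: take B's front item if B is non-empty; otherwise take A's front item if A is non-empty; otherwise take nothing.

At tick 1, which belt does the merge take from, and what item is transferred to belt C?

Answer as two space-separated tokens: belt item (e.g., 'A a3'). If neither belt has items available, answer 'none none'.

Answer: A plank

Derivation:
Tick 1: prefer A, take plank from A; A=[reel,drum] B=[peg,beam,mesh,iron,node] C=[plank]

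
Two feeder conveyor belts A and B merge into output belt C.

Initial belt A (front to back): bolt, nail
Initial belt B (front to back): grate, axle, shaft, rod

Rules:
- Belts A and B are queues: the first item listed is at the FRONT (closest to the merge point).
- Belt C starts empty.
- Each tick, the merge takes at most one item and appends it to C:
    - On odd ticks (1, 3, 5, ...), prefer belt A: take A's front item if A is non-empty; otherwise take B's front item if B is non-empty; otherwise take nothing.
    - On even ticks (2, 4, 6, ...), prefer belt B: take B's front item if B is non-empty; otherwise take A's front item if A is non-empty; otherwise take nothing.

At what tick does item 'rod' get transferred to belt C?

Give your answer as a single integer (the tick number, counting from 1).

Answer: 6

Derivation:
Tick 1: prefer A, take bolt from A; A=[nail] B=[grate,axle,shaft,rod] C=[bolt]
Tick 2: prefer B, take grate from B; A=[nail] B=[axle,shaft,rod] C=[bolt,grate]
Tick 3: prefer A, take nail from A; A=[-] B=[axle,shaft,rod] C=[bolt,grate,nail]
Tick 4: prefer B, take axle from B; A=[-] B=[shaft,rod] C=[bolt,grate,nail,axle]
Tick 5: prefer A, take shaft from B; A=[-] B=[rod] C=[bolt,grate,nail,axle,shaft]
Tick 6: prefer B, take rod from B; A=[-] B=[-] C=[bolt,grate,nail,axle,shaft,rod]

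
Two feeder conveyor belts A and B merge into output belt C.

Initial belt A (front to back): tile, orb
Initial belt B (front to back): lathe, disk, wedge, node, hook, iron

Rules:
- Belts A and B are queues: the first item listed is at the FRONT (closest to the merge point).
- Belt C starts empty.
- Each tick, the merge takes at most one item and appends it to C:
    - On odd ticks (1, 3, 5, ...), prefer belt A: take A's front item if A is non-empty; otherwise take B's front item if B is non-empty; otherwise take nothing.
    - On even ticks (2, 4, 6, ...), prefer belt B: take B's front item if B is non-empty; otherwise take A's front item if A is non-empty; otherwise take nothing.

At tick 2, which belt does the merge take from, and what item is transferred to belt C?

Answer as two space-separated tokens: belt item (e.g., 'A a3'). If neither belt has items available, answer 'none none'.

Tick 1: prefer A, take tile from A; A=[orb] B=[lathe,disk,wedge,node,hook,iron] C=[tile]
Tick 2: prefer B, take lathe from B; A=[orb] B=[disk,wedge,node,hook,iron] C=[tile,lathe]

Answer: B lathe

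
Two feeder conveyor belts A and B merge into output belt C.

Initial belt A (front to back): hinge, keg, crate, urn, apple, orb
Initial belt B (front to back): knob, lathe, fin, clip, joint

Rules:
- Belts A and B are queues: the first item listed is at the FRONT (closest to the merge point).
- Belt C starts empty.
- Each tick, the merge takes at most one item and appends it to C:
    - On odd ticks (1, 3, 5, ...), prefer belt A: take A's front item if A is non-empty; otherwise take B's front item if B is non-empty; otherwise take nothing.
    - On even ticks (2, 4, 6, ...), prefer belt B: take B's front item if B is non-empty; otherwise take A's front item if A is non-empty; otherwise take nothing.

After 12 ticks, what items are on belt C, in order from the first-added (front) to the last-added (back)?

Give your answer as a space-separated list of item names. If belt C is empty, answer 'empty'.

Tick 1: prefer A, take hinge from A; A=[keg,crate,urn,apple,orb] B=[knob,lathe,fin,clip,joint] C=[hinge]
Tick 2: prefer B, take knob from B; A=[keg,crate,urn,apple,orb] B=[lathe,fin,clip,joint] C=[hinge,knob]
Tick 3: prefer A, take keg from A; A=[crate,urn,apple,orb] B=[lathe,fin,clip,joint] C=[hinge,knob,keg]
Tick 4: prefer B, take lathe from B; A=[crate,urn,apple,orb] B=[fin,clip,joint] C=[hinge,knob,keg,lathe]
Tick 5: prefer A, take crate from A; A=[urn,apple,orb] B=[fin,clip,joint] C=[hinge,knob,keg,lathe,crate]
Tick 6: prefer B, take fin from B; A=[urn,apple,orb] B=[clip,joint] C=[hinge,knob,keg,lathe,crate,fin]
Tick 7: prefer A, take urn from A; A=[apple,orb] B=[clip,joint] C=[hinge,knob,keg,lathe,crate,fin,urn]
Tick 8: prefer B, take clip from B; A=[apple,orb] B=[joint] C=[hinge,knob,keg,lathe,crate,fin,urn,clip]
Tick 9: prefer A, take apple from A; A=[orb] B=[joint] C=[hinge,knob,keg,lathe,crate,fin,urn,clip,apple]
Tick 10: prefer B, take joint from B; A=[orb] B=[-] C=[hinge,knob,keg,lathe,crate,fin,urn,clip,apple,joint]
Tick 11: prefer A, take orb from A; A=[-] B=[-] C=[hinge,knob,keg,lathe,crate,fin,urn,clip,apple,joint,orb]
Tick 12: prefer B, both empty, nothing taken; A=[-] B=[-] C=[hinge,knob,keg,lathe,crate,fin,urn,clip,apple,joint,orb]

Answer: hinge knob keg lathe crate fin urn clip apple joint orb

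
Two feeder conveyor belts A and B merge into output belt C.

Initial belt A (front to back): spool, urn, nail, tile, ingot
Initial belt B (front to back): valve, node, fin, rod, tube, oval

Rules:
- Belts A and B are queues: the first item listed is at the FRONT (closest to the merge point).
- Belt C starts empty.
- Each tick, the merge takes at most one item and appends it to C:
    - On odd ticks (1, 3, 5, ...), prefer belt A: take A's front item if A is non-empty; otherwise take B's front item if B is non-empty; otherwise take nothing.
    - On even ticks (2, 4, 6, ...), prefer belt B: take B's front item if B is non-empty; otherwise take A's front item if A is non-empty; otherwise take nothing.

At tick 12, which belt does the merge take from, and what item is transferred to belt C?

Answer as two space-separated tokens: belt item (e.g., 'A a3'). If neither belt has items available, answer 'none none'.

Answer: none none

Derivation:
Tick 1: prefer A, take spool from A; A=[urn,nail,tile,ingot] B=[valve,node,fin,rod,tube,oval] C=[spool]
Tick 2: prefer B, take valve from B; A=[urn,nail,tile,ingot] B=[node,fin,rod,tube,oval] C=[spool,valve]
Tick 3: prefer A, take urn from A; A=[nail,tile,ingot] B=[node,fin,rod,tube,oval] C=[spool,valve,urn]
Tick 4: prefer B, take node from B; A=[nail,tile,ingot] B=[fin,rod,tube,oval] C=[spool,valve,urn,node]
Tick 5: prefer A, take nail from A; A=[tile,ingot] B=[fin,rod,tube,oval] C=[spool,valve,urn,node,nail]
Tick 6: prefer B, take fin from B; A=[tile,ingot] B=[rod,tube,oval] C=[spool,valve,urn,node,nail,fin]
Tick 7: prefer A, take tile from A; A=[ingot] B=[rod,tube,oval] C=[spool,valve,urn,node,nail,fin,tile]
Tick 8: prefer B, take rod from B; A=[ingot] B=[tube,oval] C=[spool,valve,urn,node,nail,fin,tile,rod]
Tick 9: prefer A, take ingot from A; A=[-] B=[tube,oval] C=[spool,valve,urn,node,nail,fin,tile,rod,ingot]
Tick 10: prefer B, take tube from B; A=[-] B=[oval] C=[spool,valve,urn,node,nail,fin,tile,rod,ingot,tube]
Tick 11: prefer A, take oval from B; A=[-] B=[-] C=[spool,valve,urn,node,nail,fin,tile,rod,ingot,tube,oval]
Tick 12: prefer B, both empty, nothing taken; A=[-] B=[-] C=[spool,valve,urn,node,nail,fin,tile,rod,ingot,tube,oval]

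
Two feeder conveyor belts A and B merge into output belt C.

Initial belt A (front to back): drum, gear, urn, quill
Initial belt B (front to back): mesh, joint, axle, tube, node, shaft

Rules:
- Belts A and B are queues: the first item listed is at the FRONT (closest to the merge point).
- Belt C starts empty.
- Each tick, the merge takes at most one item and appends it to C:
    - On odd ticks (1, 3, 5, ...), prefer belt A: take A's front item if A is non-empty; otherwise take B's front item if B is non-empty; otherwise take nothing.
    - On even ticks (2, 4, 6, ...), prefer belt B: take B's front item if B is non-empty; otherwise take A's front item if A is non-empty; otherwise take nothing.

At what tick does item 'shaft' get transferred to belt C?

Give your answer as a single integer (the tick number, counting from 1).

Tick 1: prefer A, take drum from A; A=[gear,urn,quill] B=[mesh,joint,axle,tube,node,shaft] C=[drum]
Tick 2: prefer B, take mesh from B; A=[gear,urn,quill] B=[joint,axle,tube,node,shaft] C=[drum,mesh]
Tick 3: prefer A, take gear from A; A=[urn,quill] B=[joint,axle,tube,node,shaft] C=[drum,mesh,gear]
Tick 4: prefer B, take joint from B; A=[urn,quill] B=[axle,tube,node,shaft] C=[drum,mesh,gear,joint]
Tick 5: prefer A, take urn from A; A=[quill] B=[axle,tube,node,shaft] C=[drum,mesh,gear,joint,urn]
Tick 6: prefer B, take axle from B; A=[quill] B=[tube,node,shaft] C=[drum,mesh,gear,joint,urn,axle]
Tick 7: prefer A, take quill from A; A=[-] B=[tube,node,shaft] C=[drum,mesh,gear,joint,urn,axle,quill]
Tick 8: prefer B, take tube from B; A=[-] B=[node,shaft] C=[drum,mesh,gear,joint,urn,axle,quill,tube]
Tick 9: prefer A, take node from B; A=[-] B=[shaft] C=[drum,mesh,gear,joint,urn,axle,quill,tube,node]
Tick 10: prefer B, take shaft from B; A=[-] B=[-] C=[drum,mesh,gear,joint,urn,axle,quill,tube,node,shaft]

Answer: 10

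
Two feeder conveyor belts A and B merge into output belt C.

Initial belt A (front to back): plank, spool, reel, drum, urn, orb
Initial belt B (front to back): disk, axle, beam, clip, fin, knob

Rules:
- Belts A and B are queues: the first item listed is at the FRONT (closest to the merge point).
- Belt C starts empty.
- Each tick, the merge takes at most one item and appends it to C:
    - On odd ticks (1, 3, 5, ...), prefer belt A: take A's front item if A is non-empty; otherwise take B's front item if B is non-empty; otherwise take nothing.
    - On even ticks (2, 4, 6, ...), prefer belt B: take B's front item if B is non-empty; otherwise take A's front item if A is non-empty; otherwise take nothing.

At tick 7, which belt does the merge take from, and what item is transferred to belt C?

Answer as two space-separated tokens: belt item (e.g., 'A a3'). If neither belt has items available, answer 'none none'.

Tick 1: prefer A, take plank from A; A=[spool,reel,drum,urn,orb] B=[disk,axle,beam,clip,fin,knob] C=[plank]
Tick 2: prefer B, take disk from B; A=[spool,reel,drum,urn,orb] B=[axle,beam,clip,fin,knob] C=[plank,disk]
Tick 3: prefer A, take spool from A; A=[reel,drum,urn,orb] B=[axle,beam,clip,fin,knob] C=[plank,disk,spool]
Tick 4: prefer B, take axle from B; A=[reel,drum,urn,orb] B=[beam,clip,fin,knob] C=[plank,disk,spool,axle]
Tick 5: prefer A, take reel from A; A=[drum,urn,orb] B=[beam,clip,fin,knob] C=[plank,disk,spool,axle,reel]
Tick 6: prefer B, take beam from B; A=[drum,urn,orb] B=[clip,fin,knob] C=[plank,disk,spool,axle,reel,beam]
Tick 7: prefer A, take drum from A; A=[urn,orb] B=[clip,fin,knob] C=[plank,disk,spool,axle,reel,beam,drum]

Answer: A drum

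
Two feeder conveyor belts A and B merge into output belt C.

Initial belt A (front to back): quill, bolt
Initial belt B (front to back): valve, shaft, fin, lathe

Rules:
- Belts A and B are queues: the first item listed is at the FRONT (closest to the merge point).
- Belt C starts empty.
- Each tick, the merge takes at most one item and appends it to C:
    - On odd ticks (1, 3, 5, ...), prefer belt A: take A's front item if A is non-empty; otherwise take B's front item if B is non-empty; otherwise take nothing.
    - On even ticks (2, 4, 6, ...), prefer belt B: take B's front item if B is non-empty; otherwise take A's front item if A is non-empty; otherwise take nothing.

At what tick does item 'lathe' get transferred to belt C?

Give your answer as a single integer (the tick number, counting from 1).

Answer: 6

Derivation:
Tick 1: prefer A, take quill from A; A=[bolt] B=[valve,shaft,fin,lathe] C=[quill]
Tick 2: prefer B, take valve from B; A=[bolt] B=[shaft,fin,lathe] C=[quill,valve]
Tick 3: prefer A, take bolt from A; A=[-] B=[shaft,fin,lathe] C=[quill,valve,bolt]
Tick 4: prefer B, take shaft from B; A=[-] B=[fin,lathe] C=[quill,valve,bolt,shaft]
Tick 5: prefer A, take fin from B; A=[-] B=[lathe] C=[quill,valve,bolt,shaft,fin]
Tick 6: prefer B, take lathe from B; A=[-] B=[-] C=[quill,valve,bolt,shaft,fin,lathe]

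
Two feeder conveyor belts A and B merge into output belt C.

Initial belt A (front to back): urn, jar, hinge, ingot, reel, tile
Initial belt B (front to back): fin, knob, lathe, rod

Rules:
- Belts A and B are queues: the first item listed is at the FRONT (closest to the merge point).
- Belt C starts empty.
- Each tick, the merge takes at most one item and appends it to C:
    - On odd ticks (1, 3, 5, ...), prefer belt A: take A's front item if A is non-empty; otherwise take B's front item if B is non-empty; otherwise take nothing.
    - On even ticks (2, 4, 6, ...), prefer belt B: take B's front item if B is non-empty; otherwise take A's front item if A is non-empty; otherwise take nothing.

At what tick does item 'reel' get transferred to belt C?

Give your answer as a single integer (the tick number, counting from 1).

Answer: 9

Derivation:
Tick 1: prefer A, take urn from A; A=[jar,hinge,ingot,reel,tile] B=[fin,knob,lathe,rod] C=[urn]
Tick 2: prefer B, take fin from B; A=[jar,hinge,ingot,reel,tile] B=[knob,lathe,rod] C=[urn,fin]
Tick 3: prefer A, take jar from A; A=[hinge,ingot,reel,tile] B=[knob,lathe,rod] C=[urn,fin,jar]
Tick 4: prefer B, take knob from B; A=[hinge,ingot,reel,tile] B=[lathe,rod] C=[urn,fin,jar,knob]
Tick 5: prefer A, take hinge from A; A=[ingot,reel,tile] B=[lathe,rod] C=[urn,fin,jar,knob,hinge]
Tick 6: prefer B, take lathe from B; A=[ingot,reel,tile] B=[rod] C=[urn,fin,jar,knob,hinge,lathe]
Tick 7: prefer A, take ingot from A; A=[reel,tile] B=[rod] C=[urn,fin,jar,knob,hinge,lathe,ingot]
Tick 8: prefer B, take rod from B; A=[reel,tile] B=[-] C=[urn,fin,jar,knob,hinge,lathe,ingot,rod]
Tick 9: prefer A, take reel from A; A=[tile] B=[-] C=[urn,fin,jar,knob,hinge,lathe,ingot,rod,reel]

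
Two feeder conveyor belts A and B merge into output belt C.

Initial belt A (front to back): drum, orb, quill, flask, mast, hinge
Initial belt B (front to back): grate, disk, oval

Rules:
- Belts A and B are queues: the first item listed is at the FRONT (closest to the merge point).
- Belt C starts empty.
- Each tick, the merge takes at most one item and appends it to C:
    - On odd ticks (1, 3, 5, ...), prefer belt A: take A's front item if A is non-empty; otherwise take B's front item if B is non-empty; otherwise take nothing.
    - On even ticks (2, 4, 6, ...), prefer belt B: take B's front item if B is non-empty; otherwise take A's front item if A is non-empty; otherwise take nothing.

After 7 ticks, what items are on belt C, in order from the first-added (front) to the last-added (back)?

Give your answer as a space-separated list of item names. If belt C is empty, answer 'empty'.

Tick 1: prefer A, take drum from A; A=[orb,quill,flask,mast,hinge] B=[grate,disk,oval] C=[drum]
Tick 2: prefer B, take grate from B; A=[orb,quill,flask,mast,hinge] B=[disk,oval] C=[drum,grate]
Tick 3: prefer A, take orb from A; A=[quill,flask,mast,hinge] B=[disk,oval] C=[drum,grate,orb]
Tick 4: prefer B, take disk from B; A=[quill,flask,mast,hinge] B=[oval] C=[drum,grate,orb,disk]
Tick 5: prefer A, take quill from A; A=[flask,mast,hinge] B=[oval] C=[drum,grate,orb,disk,quill]
Tick 6: prefer B, take oval from B; A=[flask,mast,hinge] B=[-] C=[drum,grate,orb,disk,quill,oval]
Tick 7: prefer A, take flask from A; A=[mast,hinge] B=[-] C=[drum,grate,orb,disk,quill,oval,flask]

Answer: drum grate orb disk quill oval flask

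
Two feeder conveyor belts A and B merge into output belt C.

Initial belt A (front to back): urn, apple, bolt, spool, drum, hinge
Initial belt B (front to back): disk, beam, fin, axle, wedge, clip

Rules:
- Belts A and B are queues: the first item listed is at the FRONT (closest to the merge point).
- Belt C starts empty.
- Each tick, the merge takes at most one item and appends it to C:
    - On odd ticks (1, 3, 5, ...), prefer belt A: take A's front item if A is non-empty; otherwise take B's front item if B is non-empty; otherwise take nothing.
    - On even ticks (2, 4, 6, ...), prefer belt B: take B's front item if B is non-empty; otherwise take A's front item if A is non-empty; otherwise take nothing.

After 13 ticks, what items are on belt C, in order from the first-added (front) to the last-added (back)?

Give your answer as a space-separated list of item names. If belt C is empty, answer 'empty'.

Answer: urn disk apple beam bolt fin spool axle drum wedge hinge clip

Derivation:
Tick 1: prefer A, take urn from A; A=[apple,bolt,spool,drum,hinge] B=[disk,beam,fin,axle,wedge,clip] C=[urn]
Tick 2: prefer B, take disk from B; A=[apple,bolt,spool,drum,hinge] B=[beam,fin,axle,wedge,clip] C=[urn,disk]
Tick 3: prefer A, take apple from A; A=[bolt,spool,drum,hinge] B=[beam,fin,axle,wedge,clip] C=[urn,disk,apple]
Tick 4: prefer B, take beam from B; A=[bolt,spool,drum,hinge] B=[fin,axle,wedge,clip] C=[urn,disk,apple,beam]
Tick 5: prefer A, take bolt from A; A=[spool,drum,hinge] B=[fin,axle,wedge,clip] C=[urn,disk,apple,beam,bolt]
Tick 6: prefer B, take fin from B; A=[spool,drum,hinge] B=[axle,wedge,clip] C=[urn,disk,apple,beam,bolt,fin]
Tick 7: prefer A, take spool from A; A=[drum,hinge] B=[axle,wedge,clip] C=[urn,disk,apple,beam,bolt,fin,spool]
Tick 8: prefer B, take axle from B; A=[drum,hinge] B=[wedge,clip] C=[urn,disk,apple,beam,bolt,fin,spool,axle]
Tick 9: prefer A, take drum from A; A=[hinge] B=[wedge,clip] C=[urn,disk,apple,beam,bolt,fin,spool,axle,drum]
Tick 10: prefer B, take wedge from B; A=[hinge] B=[clip] C=[urn,disk,apple,beam,bolt,fin,spool,axle,drum,wedge]
Tick 11: prefer A, take hinge from A; A=[-] B=[clip] C=[urn,disk,apple,beam,bolt,fin,spool,axle,drum,wedge,hinge]
Tick 12: prefer B, take clip from B; A=[-] B=[-] C=[urn,disk,apple,beam,bolt,fin,spool,axle,drum,wedge,hinge,clip]
Tick 13: prefer A, both empty, nothing taken; A=[-] B=[-] C=[urn,disk,apple,beam,bolt,fin,spool,axle,drum,wedge,hinge,clip]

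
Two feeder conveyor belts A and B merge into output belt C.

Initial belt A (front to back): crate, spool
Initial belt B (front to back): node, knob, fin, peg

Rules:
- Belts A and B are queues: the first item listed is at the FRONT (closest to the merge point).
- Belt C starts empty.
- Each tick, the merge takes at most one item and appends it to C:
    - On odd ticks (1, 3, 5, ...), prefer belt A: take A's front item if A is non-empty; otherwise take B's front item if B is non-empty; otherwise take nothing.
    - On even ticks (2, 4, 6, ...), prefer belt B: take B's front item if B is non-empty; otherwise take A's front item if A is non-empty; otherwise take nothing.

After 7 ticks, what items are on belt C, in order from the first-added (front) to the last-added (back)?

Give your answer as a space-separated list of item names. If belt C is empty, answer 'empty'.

Answer: crate node spool knob fin peg

Derivation:
Tick 1: prefer A, take crate from A; A=[spool] B=[node,knob,fin,peg] C=[crate]
Tick 2: prefer B, take node from B; A=[spool] B=[knob,fin,peg] C=[crate,node]
Tick 3: prefer A, take spool from A; A=[-] B=[knob,fin,peg] C=[crate,node,spool]
Tick 4: prefer B, take knob from B; A=[-] B=[fin,peg] C=[crate,node,spool,knob]
Tick 5: prefer A, take fin from B; A=[-] B=[peg] C=[crate,node,spool,knob,fin]
Tick 6: prefer B, take peg from B; A=[-] B=[-] C=[crate,node,spool,knob,fin,peg]
Tick 7: prefer A, both empty, nothing taken; A=[-] B=[-] C=[crate,node,spool,knob,fin,peg]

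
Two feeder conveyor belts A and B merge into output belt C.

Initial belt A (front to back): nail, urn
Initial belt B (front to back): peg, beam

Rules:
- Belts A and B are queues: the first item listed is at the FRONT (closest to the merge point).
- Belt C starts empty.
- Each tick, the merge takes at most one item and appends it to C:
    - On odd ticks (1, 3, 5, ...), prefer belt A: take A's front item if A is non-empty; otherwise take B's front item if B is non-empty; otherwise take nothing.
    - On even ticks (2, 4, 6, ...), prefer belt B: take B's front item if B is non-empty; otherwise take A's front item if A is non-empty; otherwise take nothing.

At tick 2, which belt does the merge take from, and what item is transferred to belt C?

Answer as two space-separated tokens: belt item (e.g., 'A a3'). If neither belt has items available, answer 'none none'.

Answer: B peg

Derivation:
Tick 1: prefer A, take nail from A; A=[urn] B=[peg,beam] C=[nail]
Tick 2: prefer B, take peg from B; A=[urn] B=[beam] C=[nail,peg]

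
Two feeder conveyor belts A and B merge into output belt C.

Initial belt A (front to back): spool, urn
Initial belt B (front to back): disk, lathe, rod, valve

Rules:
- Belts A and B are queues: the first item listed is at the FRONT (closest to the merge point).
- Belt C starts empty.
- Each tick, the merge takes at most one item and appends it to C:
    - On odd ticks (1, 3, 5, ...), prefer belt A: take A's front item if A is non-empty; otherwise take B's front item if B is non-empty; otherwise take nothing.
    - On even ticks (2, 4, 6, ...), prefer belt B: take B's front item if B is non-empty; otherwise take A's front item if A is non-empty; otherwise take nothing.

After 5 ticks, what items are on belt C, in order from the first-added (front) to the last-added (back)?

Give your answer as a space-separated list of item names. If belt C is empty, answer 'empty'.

Tick 1: prefer A, take spool from A; A=[urn] B=[disk,lathe,rod,valve] C=[spool]
Tick 2: prefer B, take disk from B; A=[urn] B=[lathe,rod,valve] C=[spool,disk]
Tick 3: prefer A, take urn from A; A=[-] B=[lathe,rod,valve] C=[spool,disk,urn]
Tick 4: prefer B, take lathe from B; A=[-] B=[rod,valve] C=[spool,disk,urn,lathe]
Tick 5: prefer A, take rod from B; A=[-] B=[valve] C=[spool,disk,urn,lathe,rod]

Answer: spool disk urn lathe rod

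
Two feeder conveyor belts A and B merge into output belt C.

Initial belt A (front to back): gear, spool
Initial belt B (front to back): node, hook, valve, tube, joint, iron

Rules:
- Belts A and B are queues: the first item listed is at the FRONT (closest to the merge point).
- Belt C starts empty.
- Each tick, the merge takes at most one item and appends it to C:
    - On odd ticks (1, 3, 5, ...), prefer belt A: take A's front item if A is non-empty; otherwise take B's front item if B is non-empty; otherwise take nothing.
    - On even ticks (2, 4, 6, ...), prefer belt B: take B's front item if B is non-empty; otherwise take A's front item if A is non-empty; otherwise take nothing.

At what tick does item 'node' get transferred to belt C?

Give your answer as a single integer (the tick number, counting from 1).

Answer: 2

Derivation:
Tick 1: prefer A, take gear from A; A=[spool] B=[node,hook,valve,tube,joint,iron] C=[gear]
Tick 2: prefer B, take node from B; A=[spool] B=[hook,valve,tube,joint,iron] C=[gear,node]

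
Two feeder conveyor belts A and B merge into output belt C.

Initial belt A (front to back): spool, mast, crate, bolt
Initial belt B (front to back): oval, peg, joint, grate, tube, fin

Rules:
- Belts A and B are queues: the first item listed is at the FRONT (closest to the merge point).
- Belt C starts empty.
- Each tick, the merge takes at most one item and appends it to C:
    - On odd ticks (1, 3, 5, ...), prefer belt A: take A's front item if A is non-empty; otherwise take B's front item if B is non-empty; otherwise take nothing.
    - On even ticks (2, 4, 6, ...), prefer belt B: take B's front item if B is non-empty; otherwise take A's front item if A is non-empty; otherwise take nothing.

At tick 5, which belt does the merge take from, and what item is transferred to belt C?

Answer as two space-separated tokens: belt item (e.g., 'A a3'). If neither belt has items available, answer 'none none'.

Tick 1: prefer A, take spool from A; A=[mast,crate,bolt] B=[oval,peg,joint,grate,tube,fin] C=[spool]
Tick 2: prefer B, take oval from B; A=[mast,crate,bolt] B=[peg,joint,grate,tube,fin] C=[spool,oval]
Tick 3: prefer A, take mast from A; A=[crate,bolt] B=[peg,joint,grate,tube,fin] C=[spool,oval,mast]
Tick 4: prefer B, take peg from B; A=[crate,bolt] B=[joint,grate,tube,fin] C=[spool,oval,mast,peg]
Tick 5: prefer A, take crate from A; A=[bolt] B=[joint,grate,tube,fin] C=[spool,oval,mast,peg,crate]

Answer: A crate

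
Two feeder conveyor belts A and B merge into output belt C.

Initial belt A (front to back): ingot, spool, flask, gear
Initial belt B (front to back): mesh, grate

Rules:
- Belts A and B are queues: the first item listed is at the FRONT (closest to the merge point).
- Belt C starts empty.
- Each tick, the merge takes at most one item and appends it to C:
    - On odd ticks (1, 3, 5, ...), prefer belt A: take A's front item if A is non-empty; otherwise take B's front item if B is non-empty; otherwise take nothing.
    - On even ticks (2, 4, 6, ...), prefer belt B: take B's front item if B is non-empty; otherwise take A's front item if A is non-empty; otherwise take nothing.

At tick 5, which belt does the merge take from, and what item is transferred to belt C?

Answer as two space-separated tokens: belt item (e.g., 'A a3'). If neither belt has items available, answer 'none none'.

Tick 1: prefer A, take ingot from A; A=[spool,flask,gear] B=[mesh,grate] C=[ingot]
Tick 2: prefer B, take mesh from B; A=[spool,flask,gear] B=[grate] C=[ingot,mesh]
Tick 3: prefer A, take spool from A; A=[flask,gear] B=[grate] C=[ingot,mesh,spool]
Tick 4: prefer B, take grate from B; A=[flask,gear] B=[-] C=[ingot,mesh,spool,grate]
Tick 5: prefer A, take flask from A; A=[gear] B=[-] C=[ingot,mesh,spool,grate,flask]

Answer: A flask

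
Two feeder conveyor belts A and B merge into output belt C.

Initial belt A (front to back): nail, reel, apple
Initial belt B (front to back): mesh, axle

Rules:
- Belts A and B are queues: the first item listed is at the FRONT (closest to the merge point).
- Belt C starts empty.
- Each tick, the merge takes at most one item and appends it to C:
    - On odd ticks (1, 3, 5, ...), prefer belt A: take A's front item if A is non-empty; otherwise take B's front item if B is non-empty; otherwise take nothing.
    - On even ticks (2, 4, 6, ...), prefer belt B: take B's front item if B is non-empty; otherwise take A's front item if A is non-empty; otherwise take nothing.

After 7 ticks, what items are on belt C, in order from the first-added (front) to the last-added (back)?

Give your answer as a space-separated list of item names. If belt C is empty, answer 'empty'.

Tick 1: prefer A, take nail from A; A=[reel,apple] B=[mesh,axle] C=[nail]
Tick 2: prefer B, take mesh from B; A=[reel,apple] B=[axle] C=[nail,mesh]
Tick 3: prefer A, take reel from A; A=[apple] B=[axle] C=[nail,mesh,reel]
Tick 4: prefer B, take axle from B; A=[apple] B=[-] C=[nail,mesh,reel,axle]
Tick 5: prefer A, take apple from A; A=[-] B=[-] C=[nail,mesh,reel,axle,apple]
Tick 6: prefer B, both empty, nothing taken; A=[-] B=[-] C=[nail,mesh,reel,axle,apple]
Tick 7: prefer A, both empty, nothing taken; A=[-] B=[-] C=[nail,mesh,reel,axle,apple]

Answer: nail mesh reel axle apple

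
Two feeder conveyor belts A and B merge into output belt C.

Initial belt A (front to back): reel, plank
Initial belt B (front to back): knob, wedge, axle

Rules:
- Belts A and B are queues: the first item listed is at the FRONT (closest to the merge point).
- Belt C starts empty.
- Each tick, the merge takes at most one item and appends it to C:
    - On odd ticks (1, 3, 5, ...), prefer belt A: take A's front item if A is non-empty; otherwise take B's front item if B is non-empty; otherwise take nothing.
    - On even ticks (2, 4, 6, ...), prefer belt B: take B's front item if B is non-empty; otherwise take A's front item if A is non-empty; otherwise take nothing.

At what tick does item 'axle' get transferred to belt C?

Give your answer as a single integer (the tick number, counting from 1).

Tick 1: prefer A, take reel from A; A=[plank] B=[knob,wedge,axle] C=[reel]
Tick 2: prefer B, take knob from B; A=[plank] B=[wedge,axle] C=[reel,knob]
Tick 3: prefer A, take plank from A; A=[-] B=[wedge,axle] C=[reel,knob,plank]
Tick 4: prefer B, take wedge from B; A=[-] B=[axle] C=[reel,knob,plank,wedge]
Tick 5: prefer A, take axle from B; A=[-] B=[-] C=[reel,knob,plank,wedge,axle]

Answer: 5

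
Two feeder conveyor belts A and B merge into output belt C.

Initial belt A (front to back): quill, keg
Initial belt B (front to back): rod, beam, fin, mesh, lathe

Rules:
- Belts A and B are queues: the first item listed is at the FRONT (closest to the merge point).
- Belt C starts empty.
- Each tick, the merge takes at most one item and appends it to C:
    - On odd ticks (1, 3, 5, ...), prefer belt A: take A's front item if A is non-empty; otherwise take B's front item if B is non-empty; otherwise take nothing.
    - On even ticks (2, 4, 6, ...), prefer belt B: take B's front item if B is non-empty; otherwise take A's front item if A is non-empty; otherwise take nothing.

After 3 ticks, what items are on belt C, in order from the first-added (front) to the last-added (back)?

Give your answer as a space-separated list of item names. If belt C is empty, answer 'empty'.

Tick 1: prefer A, take quill from A; A=[keg] B=[rod,beam,fin,mesh,lathe] C=[quill]
Tick 2: prefer B, take rod from B; A=[keg] B=[beam,fin,mesh,lathe] C=[quill,rod]
Tick 3: prefer A, take keg from A; A=[-] B=[beam,fin,mesh,lathe] C=[quill,rod,keg]

Answer: quill rod keg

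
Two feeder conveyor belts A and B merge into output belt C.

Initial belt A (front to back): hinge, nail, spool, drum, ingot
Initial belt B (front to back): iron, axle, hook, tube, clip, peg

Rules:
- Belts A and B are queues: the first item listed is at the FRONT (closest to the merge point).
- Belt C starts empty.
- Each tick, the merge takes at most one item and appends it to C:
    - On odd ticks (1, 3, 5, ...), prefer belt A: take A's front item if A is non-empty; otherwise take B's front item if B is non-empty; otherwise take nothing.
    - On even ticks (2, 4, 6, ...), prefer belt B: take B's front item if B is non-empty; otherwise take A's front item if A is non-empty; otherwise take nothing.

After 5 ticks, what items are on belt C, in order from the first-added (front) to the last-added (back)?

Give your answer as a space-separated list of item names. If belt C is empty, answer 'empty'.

Answer: hinge iron nail axle spool

Derivation:
Tick 1: prefer A, take hinge from A; A=[nail,spool,drum,ingot] B=[iron,axle,hook,tube,clip,peg] C=[hinge]
Tick 2: prefer B, take iron from B; A=[nail,spool,drum,ingot] B=[axle,hook,tube,clip,peg] C=[hinge,iron]
Tick 3: prefer A, take nail from A; A=[spool,drum,ingot] B=[axle,hook,tube,clip,peg] C=[hinge,iron,nail]
Tick 4: prefer B, take axle from B; A=[spool,drum,ingot] B=[hook,tube,clip,peg] C=[hinge,iron,nail,axle]
Tick 5: prefer A, take spool from A; A=[drum,ingot] B=[hook,tube,clip,peg] C=[hinge,iron,nail,axle,spool]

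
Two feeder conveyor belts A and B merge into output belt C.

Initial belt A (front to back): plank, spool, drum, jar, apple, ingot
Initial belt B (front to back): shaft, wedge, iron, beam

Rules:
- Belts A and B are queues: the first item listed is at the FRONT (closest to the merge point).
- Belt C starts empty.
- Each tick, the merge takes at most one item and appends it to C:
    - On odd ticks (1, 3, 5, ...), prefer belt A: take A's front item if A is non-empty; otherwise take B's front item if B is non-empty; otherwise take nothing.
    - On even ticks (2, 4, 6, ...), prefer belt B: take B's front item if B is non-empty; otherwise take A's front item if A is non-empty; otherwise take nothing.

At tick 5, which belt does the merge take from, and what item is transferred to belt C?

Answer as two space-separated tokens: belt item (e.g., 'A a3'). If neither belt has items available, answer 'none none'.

Tick 1: prefer A, take plank from A; A=[spool,drum,jar,apple,ingot] B=[shaft,wedge,iron,beam] C=[plank]
Tick 2: prefer B, take shaft from B; A=[spool,drum,jar,apple,ingot] B=[wedge,iron,beam] C=[plank,shaft]
Tick 3: prefer A, take spool from A; A=[drum,jar,apple,ingot] B=[wedge,iron,beam] C=[plank,shaft,spool]
Tick 4: prefer B, take wedge from B; A=[drum,jar,apple,ingot] B=[iron,beam] C=[plank,shaft,spool,wedge]
Tick 5: prefer A, take drum from A; A=[jar,apple,ingot] B=[iron,beam] C=[plank,shaft,spool,wedge,drum]

Answer: A drum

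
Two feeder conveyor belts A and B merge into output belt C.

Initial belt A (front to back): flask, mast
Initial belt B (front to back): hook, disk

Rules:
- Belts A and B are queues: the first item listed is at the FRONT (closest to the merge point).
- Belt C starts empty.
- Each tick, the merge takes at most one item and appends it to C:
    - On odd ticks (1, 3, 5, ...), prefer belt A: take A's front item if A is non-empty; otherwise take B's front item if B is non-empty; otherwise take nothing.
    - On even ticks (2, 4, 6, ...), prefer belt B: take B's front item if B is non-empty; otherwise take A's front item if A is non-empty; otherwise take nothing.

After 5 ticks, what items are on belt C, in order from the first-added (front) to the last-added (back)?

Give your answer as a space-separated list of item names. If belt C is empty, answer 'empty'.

Answer: flask hook mast disk

Derivation:
Tick 1: prefer A, take flask from A; A=[mast] B=[hook,disk] C=[flask]
Tick 2: prefer B, take hook from B; A=[mast] B=[disk] C=[flask,hook]
Tick 3: prefer A, take mast from A; A=[-] B=[disk] C=[flask,hook,mast]
Tick 4: prefer B, take disk from B; A=[-] B=[-] C=[flask,hook,mast,disk]
Tick 5: prefer A, both empty, nothing taken; A=[-] B=[-] C=[flask,hook,mast,disk]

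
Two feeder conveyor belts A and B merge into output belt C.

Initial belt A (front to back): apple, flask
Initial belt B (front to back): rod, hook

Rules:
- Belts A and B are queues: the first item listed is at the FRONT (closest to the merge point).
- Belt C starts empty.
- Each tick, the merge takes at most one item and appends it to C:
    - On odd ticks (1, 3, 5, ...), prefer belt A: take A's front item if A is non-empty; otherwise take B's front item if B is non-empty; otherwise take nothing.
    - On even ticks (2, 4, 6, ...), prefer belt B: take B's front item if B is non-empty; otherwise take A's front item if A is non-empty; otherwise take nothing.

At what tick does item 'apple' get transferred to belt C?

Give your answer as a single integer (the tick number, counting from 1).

Answer: 1

Derivation:
Tick 1: prefer A, take apple from A; A=[flask] B=[rod,hook] C=[apple]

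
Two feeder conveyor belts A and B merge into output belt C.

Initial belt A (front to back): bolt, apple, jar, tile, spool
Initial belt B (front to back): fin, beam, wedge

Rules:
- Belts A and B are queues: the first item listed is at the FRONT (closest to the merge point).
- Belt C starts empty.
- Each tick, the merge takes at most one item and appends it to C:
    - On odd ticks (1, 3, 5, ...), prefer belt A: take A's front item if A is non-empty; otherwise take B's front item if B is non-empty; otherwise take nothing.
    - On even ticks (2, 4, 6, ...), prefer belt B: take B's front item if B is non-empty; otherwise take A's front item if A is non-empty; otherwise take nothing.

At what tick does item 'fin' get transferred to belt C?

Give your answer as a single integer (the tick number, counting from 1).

Tick 1: prefer A, take bolt from A; A=[apple,jar,tile,spool] B=[fin,beam,wedge] C=[bolt]
Tick 2: prefer B, take fin from B; A=[apple,jar,tile,spool] B=[beam,wedge] C=[bolt,fin]

Answer: 2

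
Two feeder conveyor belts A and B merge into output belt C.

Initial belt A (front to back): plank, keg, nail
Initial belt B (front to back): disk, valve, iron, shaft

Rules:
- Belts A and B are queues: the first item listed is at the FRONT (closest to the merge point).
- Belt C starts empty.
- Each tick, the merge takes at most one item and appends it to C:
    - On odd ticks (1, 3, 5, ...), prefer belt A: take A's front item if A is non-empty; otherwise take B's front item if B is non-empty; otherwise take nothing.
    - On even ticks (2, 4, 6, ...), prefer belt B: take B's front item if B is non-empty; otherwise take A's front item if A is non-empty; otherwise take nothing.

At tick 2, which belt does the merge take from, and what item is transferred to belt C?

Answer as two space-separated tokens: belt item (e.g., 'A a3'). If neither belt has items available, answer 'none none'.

Answer: B disk

Derivation:
Tick 1: prefer A, take plank from A; A=[keg,nail] B=[disk,valve,iron,shaft] C=[plank]
Tick 2: prefer B, take disk from B; A=[keg,nail] B=[valve,iron,shaft] C=[plank,disk]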